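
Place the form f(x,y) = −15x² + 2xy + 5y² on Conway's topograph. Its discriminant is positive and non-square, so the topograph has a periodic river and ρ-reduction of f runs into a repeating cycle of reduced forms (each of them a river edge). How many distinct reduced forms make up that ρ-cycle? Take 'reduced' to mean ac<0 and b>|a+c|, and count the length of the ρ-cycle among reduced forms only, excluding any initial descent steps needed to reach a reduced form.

D = 304, ⌊√D⌋ = 17
descent: ρ → (5,8,-12)  [lands on river]
river: ρ → (-12,16,1)
river: ρ → (1,16,-12)
river: ρ → (-12,8,5)
river: ρ → (5,12,-8)
river: ρ → (-8,4,9)
river: ρ → (9,14,-3)
river: ρ → (-3,16,4)
river: ρ → (4,16,-3)
river: ρ → (-3,14,9)
river: ρ → (9,4,-8)
river: ρ → (-8,12,5)
ρ-cycle length = 12 (tail of 1 descent step not counted)

12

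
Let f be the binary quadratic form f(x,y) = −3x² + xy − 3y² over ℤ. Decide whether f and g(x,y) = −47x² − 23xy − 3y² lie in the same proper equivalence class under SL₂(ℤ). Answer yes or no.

D₁ = -35, D₂ = -35
f is negative-definite; reduce −f:
−f: flip: (3,-1,3)→(3,1,3)
−f: reduced (well bottom): (3,1,3) with a≤c, −a<b≤a
flip sign back: reduced form of f is (-3,-1,-3)
g is negative-definite; reduce −g:
−g: flip: (47,23,3)→(3,-23,47)
−g: translate: b→1 (≡-23 mod 6), so (3,-23,47)→(3,1,3)
−g: reduced (well bottom): (3,1,3) with a≤c, −a<b≤a
flip sign back: reduced form of g is (-3,-1,-3)
reduced forms (-3, -1, -3) vs (-3, -1, -3) ⇒ equivalent

yes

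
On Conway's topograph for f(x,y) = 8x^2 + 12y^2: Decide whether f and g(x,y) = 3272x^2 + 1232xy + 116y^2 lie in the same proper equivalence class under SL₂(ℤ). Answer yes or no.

D₁ = -384, D₂ = -384
f: reduced (well bottom): (8,0,12) with a≤c, −a<b≤a
g: flip: (3272,1232,116)→(116,-1232,3272)
g: translate: b→-72 (≡-1232 mod 232), so (116,-1232,3272)→(116,-72,12)
g: flip: (116,-72,12)→(12,72,116)
g: translate: b→0 (≡72 mod 24), so (12,72,116)→(12,0,8)
g: flip: (12,0,8)→(8,0,12)
g: reduced (well bottom): (8,0,12) with a≤c, −a<b≤a
reduced forms (8, 0, 12) vs (8, 0, 12) ⇒ equivalent

yes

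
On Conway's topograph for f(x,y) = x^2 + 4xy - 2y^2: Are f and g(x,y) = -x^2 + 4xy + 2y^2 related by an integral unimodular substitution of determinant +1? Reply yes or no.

D₁ = 24, D₂ = 24
river cycle of f (length 2): (-2, 4, 1), (1, 4, -2)
river cycle of g (length 2): (2, 4, -1), (-1, 4, 2)
cycles differ ⇒ inequivalent

no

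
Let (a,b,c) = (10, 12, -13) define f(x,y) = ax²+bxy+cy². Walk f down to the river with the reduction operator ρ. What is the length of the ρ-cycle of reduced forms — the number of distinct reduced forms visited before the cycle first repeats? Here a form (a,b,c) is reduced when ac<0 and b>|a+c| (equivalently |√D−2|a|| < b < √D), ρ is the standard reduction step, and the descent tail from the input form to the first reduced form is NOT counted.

D = 664, ⌊√D⌋ = 25
river: ρ → (-13,14,9)
river: ρ → (9,22,-5)
river: ρ → (-5,18,17)
river: ρ → (17,16,-6)
river: ρ → (-6,20,11)
river: ρ → (11,24,-2)
river: ρ → (-2,24,11)
river: ρ → (11,20,-6)
river: ρ → (-6,16,17)
river: ρ → (17,18,-5)
river: ρ → (-5,22,9)
river: ρ → (9,14,-13)
river: ρ → (-13,12,10)
river: ρ → (10,8,-15)
river: ρ → (-15,22,3)
river: ρ → (3,20,-22)
river: ρ → (-22,24,1)
river: ρ → (1,24,-22)
river: ρ → (-22,20,3)
river: ρ → (3,22,-15)
river: ρ → (-15,8,10)
river: ρ → (10,12,-13)
ρ-cycle length = 22 (tail of 0 descent steps not counted)

22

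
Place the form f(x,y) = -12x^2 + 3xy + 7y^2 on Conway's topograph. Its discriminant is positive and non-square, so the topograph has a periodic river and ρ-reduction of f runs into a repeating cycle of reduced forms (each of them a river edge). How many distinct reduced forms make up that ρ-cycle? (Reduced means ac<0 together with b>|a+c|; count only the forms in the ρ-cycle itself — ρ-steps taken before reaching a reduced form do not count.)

D = 345, ⌊√D⌋ = 18
descent: ρ → (7,11,-8)  [lands on river]
river: ρ → (-8,5,10)
river: ρ → (10,15,-3)
river: ρ → (-3,15,10)
river: ρ → (10,5,-8)
river: ρ → (-8,11,7)
river: ρ → (7,17,-2)
river: ρ → (-2,15,15)
river: ρ → (15,15,-2)
river: ρ → (-2,17,7)
ρ-cycle length = 10 (tail of 1 descent step not counted)

10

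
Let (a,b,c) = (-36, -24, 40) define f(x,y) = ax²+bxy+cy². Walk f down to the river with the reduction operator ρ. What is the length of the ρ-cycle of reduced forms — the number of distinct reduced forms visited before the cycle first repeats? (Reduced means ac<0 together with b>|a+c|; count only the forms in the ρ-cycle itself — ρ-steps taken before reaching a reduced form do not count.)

D = 6336, ⌊√D⌋ = 79
descent: ρ → (40,24,-36)  [lands on river]
river: ρ → (-36,48,28)
river: ρ → (28,64,-20)
river: ρ → (-20,56,40)
ρ-cycle length = 4 (tail of 1 descent step not counted)

4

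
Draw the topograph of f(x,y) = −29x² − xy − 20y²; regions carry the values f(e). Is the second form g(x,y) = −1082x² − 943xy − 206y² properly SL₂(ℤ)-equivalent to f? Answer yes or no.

D₁ = -2319, D₂ = -2319
f is negative-definite; reduce −f:
−f: flip: (29,1,20)→(20,-1,29)
−f: reduced (well bottom): (20,-1,29) with a≤c, −a<b≤a
flip sign back: reduced form of f is (-20,1,-29)
g is negative-definite; reduce −g:
−g: flip: (1082,943,206)→(206,-943,1082)
−g: translate: b→-119 (≡-943 mod 412), so (206,-943,1082)→(206,-119,20)
−g: flip: (206,-119,20)→(20,119,206)
−g: translate: b→-1 (≡119 mod 40), so (20,119,206)→(20,-1,29)
−g: reduced (well bottom): (20,-1,29) with a≤c, −a<b≤a
flip sign back: reduced form of g is (-20,1,-29)
reduced forms (-20, 1, -29) vs (-20, 1, -29) ⇒ equivalent

yes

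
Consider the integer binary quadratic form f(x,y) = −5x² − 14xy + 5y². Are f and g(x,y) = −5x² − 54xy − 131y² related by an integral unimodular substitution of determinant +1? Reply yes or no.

D₁ = 296, D₂ = 296
river cycle of f (length 6): (5, 14, -5), (-5, 16, 2), (2, 16, -5), (-5, 14, 5), (5, 16, -2), (-2, 16, 5)
river cycle of g (length 6): (-5, 16, 2), (2, 16, -5), (-5, 14, 5), (5, 16, -2), (-2, 16, 5), (5, 14, -5)
cycles coincide ⇒ equivalent

yes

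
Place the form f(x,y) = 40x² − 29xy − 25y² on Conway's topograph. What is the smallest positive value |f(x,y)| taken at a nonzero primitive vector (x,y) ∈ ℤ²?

descent: ρ → (-25,29,40)  [lands on river]
river: ρ → (40,51,-14)
river: ρ → (-14,61,20)
river: ρ → (20,59,-17)
river: ρ → (-17,43,44)
river: ρ → (44,45,-16)
river: ρ → (-16,51,35)
river: ρ → (35,19,-32)
river: ρ → (-32,45,22)
river: ρ → (22,43,-34)
river: ρ → (-34,25,31)
river: ρ → (31,37,-28)
river: ρ → (-28,19,40)
river: ρ → (40,61,-7)
river: ρ → (-7,65,22)
river: ρ → (22,67,-4)
river: ρ → (-4,69,5)
river: ρ → (5,61,-56)
river: ρ → (-56,51,10)
river: ρ → (10,69,-2)
river: ρ → (-2,67,44)
river: ρ → (44,21,-25)
closes: descent 1, river 22
min |a| on river = 2

2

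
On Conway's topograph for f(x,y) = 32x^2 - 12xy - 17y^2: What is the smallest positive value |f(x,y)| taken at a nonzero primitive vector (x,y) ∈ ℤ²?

descent: ρ → (-17,46,3)  [lands on river]
river: ρ → (3,44,-32)
river: ρ → (-32,20,15)
river: ρ → (15,40,-12)
river: ρ → (-12,32,27)
river: ρ → (27,22,-17)
closes: descent 1, river 6
min |a| on river = 3

3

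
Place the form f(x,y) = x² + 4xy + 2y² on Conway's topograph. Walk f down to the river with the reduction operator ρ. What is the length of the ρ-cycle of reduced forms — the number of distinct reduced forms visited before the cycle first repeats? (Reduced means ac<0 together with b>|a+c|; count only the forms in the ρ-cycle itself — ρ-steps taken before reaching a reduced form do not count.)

D = 8, ⌊√D⌋ = 2
descent: ρ → (2,0,-1)
descent: ρ → (-1,2,1)  [lands on river]
river: ρ → (1,2,-1)
ρ-cycle length = 2 (tail of 2 descent steps not counted)

2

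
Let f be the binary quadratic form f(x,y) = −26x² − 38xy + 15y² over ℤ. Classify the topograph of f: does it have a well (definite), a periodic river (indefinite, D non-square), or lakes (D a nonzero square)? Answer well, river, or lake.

D = b²−4ac = (-38)² − 4·(-26)·15 = 3004
D > 0 non-square ⇒ indefinite ⇒ periodic river

river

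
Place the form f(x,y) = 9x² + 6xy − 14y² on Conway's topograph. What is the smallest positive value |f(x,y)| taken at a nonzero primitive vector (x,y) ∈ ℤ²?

river: ρ → (-14,22,1)
river: ρ → (1,22,-14)
river: ρ → (-14,6,9)
river: ρ → (9,12,-11)
river: ρ → (-11,10,10)
river: ρ → (10,10,-11)
river: ρ → (-11,12,9)
river: ρ → (9,6,-14)
closes: descent 0, river 8
min |a| on river = 1

1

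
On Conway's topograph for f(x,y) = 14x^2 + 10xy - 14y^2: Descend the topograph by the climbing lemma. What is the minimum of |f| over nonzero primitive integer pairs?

river: ρ → (-14,18,10)
river: ρ → (10,22,-10)
river: ρ → (-10,18,14)
river: ρ → (14,10,-14)
closes: descent 0, river 4
min |a| on river = 10

10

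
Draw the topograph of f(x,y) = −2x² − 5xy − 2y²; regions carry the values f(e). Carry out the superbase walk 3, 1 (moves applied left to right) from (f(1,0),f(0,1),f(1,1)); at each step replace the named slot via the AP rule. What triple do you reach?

start (-2,-2,-9) = (f(1,0),f(0,1),f(1,1))
replace slot 3: 2·((-2)+(-2)) − (-9) = 1 → (-2,-2,1)
replace slot 1: 2·((-2)+1) − (-2) = 0 → (0,-2,1)

0,-2,1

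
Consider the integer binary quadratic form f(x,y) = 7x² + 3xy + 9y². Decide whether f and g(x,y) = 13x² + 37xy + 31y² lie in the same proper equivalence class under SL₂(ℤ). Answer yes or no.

D₁ = -243, D₂ = -243
f: reduced (well bottom): (7,3,9) with a≤c, −a<b≤a
g: translate: b→11 (≡37 mod 26), so (13,37,31)→(13,11,7)
g: flip: (13,11,7)→(7,-11,13)
g: translate: b→3 (≡-11 mod 14), so (7,-11,13)→(7,3,9)
g: reduced (well bottom): (7,3,9) with a≤c, −a<b≤a
reduced forms (7, 3, 9) vs (7, 3, 9) ⇒ equivalent

yes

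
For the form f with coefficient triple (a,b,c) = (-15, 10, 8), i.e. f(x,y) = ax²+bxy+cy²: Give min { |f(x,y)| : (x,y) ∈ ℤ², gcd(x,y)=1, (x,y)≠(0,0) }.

river: ρ → (8,22,-3)
river: ρ → (-3,20,15)
river: ρ → (15,10,-8)
river: ρ → (-8,22,3)
river: ρ → (3,20,-15)
river: ρ → (-15,10,8)
closes: descent 0, river 6
min |a| on river = 3

3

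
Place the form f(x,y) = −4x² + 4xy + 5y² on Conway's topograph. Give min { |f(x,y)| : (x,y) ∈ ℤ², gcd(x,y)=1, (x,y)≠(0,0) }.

river: ρ → (5,6,-3)
river: ρ → (-3,6,5)
river: ρ → (5,4,-4)
river: ρ → (-4,4,5)
closes: descent 0, river 4
min |a| on river = 3

3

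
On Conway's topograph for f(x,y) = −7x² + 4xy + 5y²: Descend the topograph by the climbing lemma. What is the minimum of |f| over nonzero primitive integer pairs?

river: ρ → (5,6,-6)
river: ρ → (-6,6,5)
river: ρ → (5,4,-7)
river: ρ → (-7,10,2)
river: ρ → (2,10,-7)
river: ρ → (-7,4,5)
closes: descent 0, river 6
min |a| on river = 2

2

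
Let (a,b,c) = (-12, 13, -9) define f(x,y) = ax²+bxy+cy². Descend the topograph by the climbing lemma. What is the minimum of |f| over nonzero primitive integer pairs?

translate: b→11 (≡-13 mod 24), so (12,-13,9)→(12,11,8)
flip: (12,11,8)→(8,-11,12)
translate: b→5 (≡-11 mod 16), so (8,-11,12)→(8,5,9)
reduced (well bottom): (8,5,9) with a≤c, −a<b≤a
well minimum |f| = |-8| = 8 (negative-definite)

8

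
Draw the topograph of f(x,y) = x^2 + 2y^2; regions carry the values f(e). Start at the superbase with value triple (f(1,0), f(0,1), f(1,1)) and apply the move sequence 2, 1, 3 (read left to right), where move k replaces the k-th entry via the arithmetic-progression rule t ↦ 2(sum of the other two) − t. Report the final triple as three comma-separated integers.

start (1,2,3) = (f(1,0),f(0,1),f(1,1))
replace slot 2: 2·(1+3) − 2 = 6 → (1,6,3)
replace slot 1: 2·(6+3) − 1 = 17 → (17,6,3)
replace slot 3: 2·(17+6) − 3 = 43 → (17,6,43)

17,6,43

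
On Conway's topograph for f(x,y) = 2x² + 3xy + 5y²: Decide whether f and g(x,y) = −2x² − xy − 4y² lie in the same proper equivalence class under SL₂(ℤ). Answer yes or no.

D₁ = -31, D₂ = -31
f: translate: b→-1 (≡3 mod 4), so (2,3,5)→(2,-1,4)
f: reduced (well bottom): (2,-1,4) with a≤c, −a<b≤a
g is negative-definite; reduce −g:
−g: reduced (well bottom): (2,1,4) with a≤c, −a<b≤a
flip sign back: reduced form of g is (-2,-1,-4)
reduced forms (2, -1, 4) vs (-2, -1, -4) ⇒ inequivalent

no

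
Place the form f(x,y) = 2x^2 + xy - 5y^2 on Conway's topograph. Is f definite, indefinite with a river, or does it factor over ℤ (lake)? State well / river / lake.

D = b²−4ac = 1² − 4·2·(-5) = 41
D > 0 non-square ⇒ indefinite ⇒ periodic river

river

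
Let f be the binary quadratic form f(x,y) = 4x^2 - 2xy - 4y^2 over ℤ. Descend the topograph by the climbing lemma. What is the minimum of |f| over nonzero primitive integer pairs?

descent: ρ → (-4,2,4)  [lands on river]
river: ρ → (4,6,-2)
river: ρ → (-2,6,4)
river: ρ → (4,2,-4)
river: ρ → (-4,6,2)
river: ρ → (2,6,-4)
closes: descent 1, river 6
min |a| on river = 2

2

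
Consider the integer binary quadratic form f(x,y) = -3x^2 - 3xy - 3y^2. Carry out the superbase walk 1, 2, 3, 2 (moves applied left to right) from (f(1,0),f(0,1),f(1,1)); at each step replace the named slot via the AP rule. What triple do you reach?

start (-3,-3,-9) = (f(1,0),f(0,1),f(1,1))
replace slot 1: 2·((-3)+(-9)) − (-3) = -21 → (-21,-3,-9)
replace slot 2: 2·((-21)+(-9)) − (-3) = -57 → (-21,-57,-9)
replace slot 3: 2·((-21)+(-57)) − (-9) = -147 → (-21,-57,-147)
replace slot 2: 2·((-21)+(-147)) − (-57) = -279 → (-21,-279,-147)

-21,-279,-147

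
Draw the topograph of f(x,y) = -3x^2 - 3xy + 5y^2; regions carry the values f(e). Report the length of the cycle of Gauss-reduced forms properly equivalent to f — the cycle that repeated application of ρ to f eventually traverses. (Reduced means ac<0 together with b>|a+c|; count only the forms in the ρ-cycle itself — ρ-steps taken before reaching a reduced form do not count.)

D = 69, ⌊√D⌋ = 8
descent: ρ → (5,3,-3)  [lands on river]
river: ρ → (-3,3,5)
river: ρ → (5,7,-1)
river: ρ → (-1,7,5)
ρ-cycle length = 4 (tail of 1 descent step not counted)

4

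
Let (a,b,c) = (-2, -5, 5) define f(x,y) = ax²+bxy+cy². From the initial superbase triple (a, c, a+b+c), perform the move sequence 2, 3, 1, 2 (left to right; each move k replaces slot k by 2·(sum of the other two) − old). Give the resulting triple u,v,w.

start (-2,5,-2) = (f(1,0),f(0,1),f(1,1))
replace slot 2: 2·((-2)+(-2)) − 5 = -13 → (-2,-13,-2)
replace slot 3: 2·((-2)+(-13)) − (-2) = -28 → (-2,-13,-28)
replace slot 1: 2·((-13)+(-28)) − (-2) = -80 → (-80,-13,-28)
replace slot 2: 2·((-80)+(-28)) − (-13) = -203 → (-80,-203,-28)

-80,-203,-28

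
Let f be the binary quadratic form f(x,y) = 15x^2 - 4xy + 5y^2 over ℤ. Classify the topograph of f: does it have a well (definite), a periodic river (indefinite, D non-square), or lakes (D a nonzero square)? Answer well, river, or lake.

D = b²−4ac = (-4)² − 4·15·5 = -284
D < 0 ⇒ definite ⇒ every region one sign ⇒ single well

well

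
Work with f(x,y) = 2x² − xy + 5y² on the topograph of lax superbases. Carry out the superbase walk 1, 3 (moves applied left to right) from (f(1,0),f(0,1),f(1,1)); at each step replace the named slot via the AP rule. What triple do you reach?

start (2,5,6) = (f(1,0),f(0,1),f(1,1))
replace slot 1: 2·(5+6) − 2 = 20 → (20,5,6)
replace slot 3: 2·(20+5) − 6 = 44 → (20,5,44)

20,5,44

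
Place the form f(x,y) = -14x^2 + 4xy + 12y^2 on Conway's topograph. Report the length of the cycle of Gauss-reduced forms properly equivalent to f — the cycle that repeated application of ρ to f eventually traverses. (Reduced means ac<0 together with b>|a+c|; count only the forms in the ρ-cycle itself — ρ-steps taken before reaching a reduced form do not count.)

D = 688, ⌊√D⌋ = 26
river: ρ → (12,20,-6)
river: ρ → (-6,16,18)
river: ρ → (18,20,-4)
river: ρ → (-4,20,18)
river: ρ → (18,16,-6)
river: ρ → (-6,20,12)
river: ρ → (12,4,-14)
river: ρ → (-14,24,2)
river: ρ → (2,24,-14)
river: ρ → (-14,4,12)
ρ-cycle length = 10 (tail of 0 descent steps not counted)

10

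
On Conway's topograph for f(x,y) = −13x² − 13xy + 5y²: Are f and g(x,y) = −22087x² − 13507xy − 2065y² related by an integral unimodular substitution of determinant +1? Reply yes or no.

D₁ = 429, D₂ = 429
river cycle of f (length 6): (5, 13, -13), (-13, 13, 5), (5, 17, -7), (-7, 11, 11), (11, 11, -7), (-7, 17, 5)
river cycle of g (length 6): (-13, 13, 5), (5, 17, -7), (-7, 11, 11), (11, 11, -7), (-7, 17, 5), (5, 13, -13)
cycles coincide ⇒ equivalent

yes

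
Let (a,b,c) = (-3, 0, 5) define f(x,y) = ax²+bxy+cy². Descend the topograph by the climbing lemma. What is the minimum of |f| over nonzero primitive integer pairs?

descent: ρ → (5,0,-3)
descent: ρ → (-3,6,2)  [lands on river]
river: ρ → (2,6,-3)
closes: descent 2, river 2
min |a| on river = 2

2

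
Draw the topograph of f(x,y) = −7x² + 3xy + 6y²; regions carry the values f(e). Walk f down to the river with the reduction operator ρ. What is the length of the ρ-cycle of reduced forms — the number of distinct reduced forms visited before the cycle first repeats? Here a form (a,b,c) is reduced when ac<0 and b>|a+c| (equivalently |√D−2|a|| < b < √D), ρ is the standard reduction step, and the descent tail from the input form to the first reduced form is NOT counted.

D = 177, ⌊√D⌋ = 13
river: ρ → (6,9,-4)
river: ρ → (-4,7,8)
river: ρ → (8,9,-3)
river: ρ → (-3,9,8)
river: ρ → (8,7,-4)
river: ρ → (-4,9,6)
river: ρ → (6,3,-7)
river: ρ → (-7,11,2)
river: ρ → (2,13,-1)
river: ρ → (-1,13,2)
river: ρ → (2,11,-7)
river: ρ → (-7,3,6)
ρ-cycle length = 12 (tail of 0 descent steps not counted)

12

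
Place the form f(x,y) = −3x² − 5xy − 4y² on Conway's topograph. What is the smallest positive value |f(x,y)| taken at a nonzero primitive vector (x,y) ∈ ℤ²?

translate: b→-1 (≡5 mod 6), so (3,5,4)→(3,-1,2)
flip: (3,-1,2)→(2,1,3)
reduced (well bottom): (2,1,3) with a≤c, −a<b≤a
well minimum |f| = |-2| = 2 (negative-definite)

2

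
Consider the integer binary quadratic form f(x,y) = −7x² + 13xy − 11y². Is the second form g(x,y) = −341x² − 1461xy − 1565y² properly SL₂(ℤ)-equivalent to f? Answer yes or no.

D₁ = -139, D₂ = -139
f is negative-definite; reduce −f:
−f: translate: b→1 (≡-13 mod 14), so (7,-13,11)→(7,1,5)
−f: flip: (7,1,5)→(5,-1,7)
−f: reduced (well bottom): (5,-1,7) with a≤c, −a<b≤a
flip sign back: reduced form of f is (-5,1,-7)
g is negative-definite; reduce −g:
−g: translate: b→97 (≡1461 mod 682), so (341,1461,1565)→(341,97,7)
−g: flip: (341,97,7)→(7,-97,341)
−g: translate: b→1 (≡-97 mod 14), so (7,-97,341)→(7,1,5)
−g: flip: (7,1,5)→(5,-1,7)
−g: reduced (well bottom): (5,-1,7) with a≤c, −a<b≤a
flip sign back: reduced form of g is (-5,1,-7)
reduced forms (-5, 1, -7) vs (-5, 1, -7) ⇒ equivalent

yes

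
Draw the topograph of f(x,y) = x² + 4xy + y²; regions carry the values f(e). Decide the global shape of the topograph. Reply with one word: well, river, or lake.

D = b²−4ac = 4² − 4·1·1 = 12
D > 0 non-square ⇒ indefinite ⇒ periodic river

river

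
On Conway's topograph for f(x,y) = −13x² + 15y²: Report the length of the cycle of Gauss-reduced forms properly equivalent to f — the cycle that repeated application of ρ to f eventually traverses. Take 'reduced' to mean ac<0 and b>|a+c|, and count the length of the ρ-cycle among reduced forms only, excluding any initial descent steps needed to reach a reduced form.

D = 780, ⌊√D⌋ = 27
descent: ρ → (15,0,-13)
descent: ρ → (-13,26,2)  [lands on river]
river: ρ → (2,26,-13)
ρ-cycle length = 2 (tail of 2 descent steps not counted)

2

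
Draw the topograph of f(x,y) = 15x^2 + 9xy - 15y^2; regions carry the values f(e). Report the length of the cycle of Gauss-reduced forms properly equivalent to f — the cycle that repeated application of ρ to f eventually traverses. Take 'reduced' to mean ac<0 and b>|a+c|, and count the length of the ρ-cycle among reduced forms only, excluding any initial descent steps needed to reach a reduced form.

D = 981, ⌊√D⌋ = 31
river: ρ → (-15,21,9)
river: ρ → (9,15,-21)
river: ρ → (-21,27,3)
river: ρ → (3,27,-21)
river: ρ → (-21,15,9)
river: ρ → (9,21,-15)
river: ρ → (-15,9,15)
river: ρ → (15,21,-9)
river: ρ → (-9,15,21)
river: ρ → (21,27,-3)
river: ρ → (-3,27,21)
river: ρ → (21,15,-9)
river: ρ → (-9,21,15)
river: ρ → (15,9,-15)
ρ-cycle length = 14 (tail of 0 descent steps not counted)

14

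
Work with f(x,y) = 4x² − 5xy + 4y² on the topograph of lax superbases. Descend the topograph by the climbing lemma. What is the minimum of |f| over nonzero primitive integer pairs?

translate: b→3 (≡-5 mod 8), so (4,-5,4)→(4,3,3)
flip: (4,3,3)→(3,-3,4)
translate: b→3 (≡-3 mod 6), so (3,-3,4)→(3,3,4)
reduced (well bottom): (3,3,4) with a≤c, −a<b≤a
well minimum = a = 3

3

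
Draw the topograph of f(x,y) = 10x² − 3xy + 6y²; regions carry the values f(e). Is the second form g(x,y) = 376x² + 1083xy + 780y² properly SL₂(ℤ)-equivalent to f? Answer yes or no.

D₁ = -231, D₂ = -231
f: flip: (10,-3,6)→(6,3,10)
f: reduced (well bottom): (6,3,10) with a≤c, −a<b≤a
g: translate: b→331 (≡1083 mod 752), so (376,1083,780)→(376,331,73)
g: flip: (376,331,73)→(73,-331,376)
g: translate: b→-39 (≡-331 mod 146), so (73,-331,376)→(73,-39,6)
g: flip: (73,-39,6)→(6,39,73)
g: translate: b→3 (≡39 mod 12), so (6,39,73)→(6,3,10)
g: reduced (well bottom): (6,3,10) with a≤c, −a<b≤a
reduced forms (6, 3, 10) vs (6, 3, 10) ⇒ equivalent

yes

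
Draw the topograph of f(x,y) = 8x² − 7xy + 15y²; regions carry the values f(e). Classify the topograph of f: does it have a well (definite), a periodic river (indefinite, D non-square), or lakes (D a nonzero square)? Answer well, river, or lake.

D = b²−4ac = (-7)² − 4·8·15 = -431
D < 0 ⇒ definite ⇒ every region one sign ⇒ single well

well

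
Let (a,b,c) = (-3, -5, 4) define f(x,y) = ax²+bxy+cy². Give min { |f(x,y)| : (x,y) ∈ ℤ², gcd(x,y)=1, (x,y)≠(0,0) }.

descent: ρ → (4,5,-3)  [lands on river]
river: ρ → (-3,7,2)
river: ρ → (2,5,-6)
river: ρ → (-6,7,1)
river: ρ → (1,7,-6)
river: ρ → (-6,5,2)
river: ρ → (2,7,-3)
river: ρ → (-3,5,4)
river: ρ → (4,3,-4)
river: ρ → (-4,5,3)
river: ρ → (3,7,-2)
river: ρ → (-2,5,6)
river: ρ → (6,7,-1)
river: ρ → (-1,7,6)
river: ρ → (6,5,-2)
river: ρ → (-2,7,3)
river: ρ → (3,5,-4)
river: ρ → (-4,3,4)
closes: descent 1, river 18
min |a| on river = 1

1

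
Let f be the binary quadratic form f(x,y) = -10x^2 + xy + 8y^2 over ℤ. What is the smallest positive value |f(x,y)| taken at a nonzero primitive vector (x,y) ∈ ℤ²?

descent: ρ → (8,15,-3)  [lands on river]
river: ρ → (-3,15,8)
river: ρ → (8,17,-1)
river: ρ → (-1,17,8)
closes: descent 1, river 4
min |a| on river = 1

1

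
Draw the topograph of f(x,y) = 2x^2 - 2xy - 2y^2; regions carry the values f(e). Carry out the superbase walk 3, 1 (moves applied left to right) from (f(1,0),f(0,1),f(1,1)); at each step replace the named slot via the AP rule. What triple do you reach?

start (2,-2,-2) = (f(1,0),f(0,1),f(1,1))
replace slot 3: 2·(2+(-2)) − (-2) = 2 → (2,-2,2)
replace slot 1: 2·((-2)+2) − 2 = -2 → (-2,-2,2)

-2,-2,2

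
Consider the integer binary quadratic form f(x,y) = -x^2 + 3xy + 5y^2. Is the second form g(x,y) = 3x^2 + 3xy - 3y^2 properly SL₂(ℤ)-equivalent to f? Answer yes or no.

D₁ = 29, D₂ = 45
discriminants differ ⇒ not SL₂(ℤ)-equivalent

no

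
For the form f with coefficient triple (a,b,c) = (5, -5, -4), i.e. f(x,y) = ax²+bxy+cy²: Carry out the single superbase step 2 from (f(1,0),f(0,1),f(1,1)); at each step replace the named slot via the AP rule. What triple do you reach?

start (5,-4,-4) = (f(1,0),f(0,1),f(1,1))
replace slot 2: 2·(5+(-4)) − (-4) = 6 → (5,6,-4)

5,6,-4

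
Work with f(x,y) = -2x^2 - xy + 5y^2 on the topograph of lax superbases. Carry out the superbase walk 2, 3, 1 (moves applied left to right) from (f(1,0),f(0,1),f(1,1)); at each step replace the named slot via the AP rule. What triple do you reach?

start (-2,5,2) = (f(1,0),f(0,1),f(1,1))
replace slot 2: 2·((-2)+2) − 5 = -5 → (-2,-5,2)
replace slot 3: 2·((-2)+(-5)) − 2 = -16 → (-2,-5,-16)
replace slot 1: 2·((-5)+(-16)) − (-2) = -40 → (-40,-5,-16)

-40,-5,-16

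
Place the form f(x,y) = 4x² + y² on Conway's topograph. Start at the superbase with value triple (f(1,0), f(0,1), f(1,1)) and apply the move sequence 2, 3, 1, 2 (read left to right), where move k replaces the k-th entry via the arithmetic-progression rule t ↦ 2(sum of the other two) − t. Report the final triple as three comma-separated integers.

start (4,1,5) = (f(1,0),f(0,1),f(1,1))
replace slot 2: 2·(4+5) − 1 = 17 → (4,17,5)
replace slot 3: 2·(4+17) − 5 = 37 → (4,17,37)
replace slot 1: 2·(17+37) − 4 = 104 → (104,17,37)
replace slot 2: 2·(104+37) − 17 = 265 → (104,265,37)

104,265,37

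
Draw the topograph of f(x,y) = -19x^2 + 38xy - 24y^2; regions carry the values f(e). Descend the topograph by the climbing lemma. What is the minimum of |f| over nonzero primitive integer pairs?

translate: b→0 (≡-38 mod 38), so (19,-38,24)→(19,0,5)
flip: (19,0,5)→(5,0,19)
reduced (well bottom): (5,0,19) with a≤c, −a<b≤a
well minimum |f| = |-5| = 5 (negative-definite)

5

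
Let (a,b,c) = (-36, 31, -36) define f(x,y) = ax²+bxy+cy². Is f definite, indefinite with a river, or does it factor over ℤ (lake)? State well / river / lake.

D = b²−4ac = 31² − 4·(-36)·(-36) = -4223
D < 0 ⇒ definite ⇒ every region one sign ⇒ single well

well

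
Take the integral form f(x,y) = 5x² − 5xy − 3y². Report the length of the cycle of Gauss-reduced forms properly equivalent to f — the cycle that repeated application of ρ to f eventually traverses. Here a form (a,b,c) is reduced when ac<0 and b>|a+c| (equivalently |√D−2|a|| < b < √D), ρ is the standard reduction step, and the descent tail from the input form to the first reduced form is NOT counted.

D = 85, ⌊√D⌋ = 9
descent: ρ → (-3,5,5)  [lands on river]
river: ρ → (5,5,-3)
river: ρ → (-3,7,3)
river: ρ → (3,5,-5)
river: ρ → (-5,5,3)
river: ρ → (3,7,-3)
ρ-cycle length = 6 (tail of 1 descent step not counted)

6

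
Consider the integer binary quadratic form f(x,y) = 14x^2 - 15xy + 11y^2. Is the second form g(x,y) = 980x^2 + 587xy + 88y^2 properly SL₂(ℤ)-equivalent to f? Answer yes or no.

D₁ = -391, D₂ = -391
f: translate: b→13 (≡-15 mod 28), so (14,-15,11)→(14,13,10)
f: flip: (14,13,10)→(10,-13,14)
f: translate: b→7 (≡-13 mod 20), so (10,-13,14)→(10,7,11)
f: reduced (well bottom): (10,7,11) with a≤c, −a<b≤a
g: flip: (980,587,88)→(88,-587,980)
g: translate: b→-59 (≡-587 mod 176), so (88,-587,980)→(88,-59,11)
g: flip: (88,-59,11)→(11,59,88)
g: translate: b→-7 (≡59 mod 22), so (11,59,88)→(11,-7,10)
g: flip: (11,-7,10)→(10,7,11)
g: reduced (well bottom): (10,7,11) with a≤c, −a<b≤a
reduced forms (10, 7, 11) vs (10, 7, 11) ⇒ equivalent

yes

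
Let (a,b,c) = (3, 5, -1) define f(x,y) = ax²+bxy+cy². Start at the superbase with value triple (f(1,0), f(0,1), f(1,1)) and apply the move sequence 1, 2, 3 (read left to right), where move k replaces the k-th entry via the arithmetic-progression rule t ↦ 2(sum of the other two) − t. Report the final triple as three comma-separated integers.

start (3,-1,7) = (f(1,0),f(0,1),f(1,1))
replace slot 1: 2·((-1)+7) − 3 = 9 → (9,-1,7)
replace slot 2: 2·(9+7) − (-1) = 33 → (9,33,7)
replace slot 3: 2·(9+33) − 7 = 77 → (9,33,77)

9,33,77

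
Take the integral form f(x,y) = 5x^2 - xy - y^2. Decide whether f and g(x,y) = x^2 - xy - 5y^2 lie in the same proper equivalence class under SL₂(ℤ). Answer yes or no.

D₁ = 21, D₂ = 21
river cycle of f (length 2): (-1, 3, 3), (3, 3, -1)
river cycle of g (length 2): (1, 3, -3), (-3, 3, 1)
cycles differ ⇒ inequivalent

no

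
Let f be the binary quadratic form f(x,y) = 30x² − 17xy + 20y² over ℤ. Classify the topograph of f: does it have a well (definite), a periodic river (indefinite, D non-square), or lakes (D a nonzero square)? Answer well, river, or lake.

D = b²−4ac = (-17)² − 4·30·20 = -2111
D < 0 ⇒ definite ⇒ every region one sign ⇒ single well

well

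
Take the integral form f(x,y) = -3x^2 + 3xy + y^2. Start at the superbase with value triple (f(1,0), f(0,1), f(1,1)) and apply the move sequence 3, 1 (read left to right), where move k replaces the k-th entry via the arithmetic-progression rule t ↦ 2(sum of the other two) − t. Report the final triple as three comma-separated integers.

start (-3,1,1) = (f(1,0),f(0,1),f(1,1))
replace slot 3: 2·((-3)+1) − 1 = -5 → (-3,1,-5)
replace slot 1: 2·(1+(-5)) − (-3) = -5 → (-5,1,-5)

-5,1,-5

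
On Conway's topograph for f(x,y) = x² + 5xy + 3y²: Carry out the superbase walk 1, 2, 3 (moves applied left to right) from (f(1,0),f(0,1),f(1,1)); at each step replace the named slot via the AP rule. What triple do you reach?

start (1,3,9) = (f(1,0),f(0,1),f(1,1))
replace slot 1: 2·(3+9) − 1 = 23 → (23,3,9)
replace slot 2: 2·(23+9) − 3 = 61 → (23,61,9)
replace slot 3: 2·(23+61) − 9 = 159 → (23,61,159)

23,61,159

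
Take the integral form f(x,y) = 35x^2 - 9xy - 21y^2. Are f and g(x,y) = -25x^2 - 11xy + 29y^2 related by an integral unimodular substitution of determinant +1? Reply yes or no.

D₁ = 3021, D₂ = 3021
river cycle of f (length 4): (-21, 51, 5), (5, 49, -31), (-31, 13, 23), (23, 33, -21)
river cycle of g (length 4): (29, 11, -25), (-25, 39, 15), (15, 51, -7), (-7, 47, 29)
cycles differ ⇒ inequivalent

no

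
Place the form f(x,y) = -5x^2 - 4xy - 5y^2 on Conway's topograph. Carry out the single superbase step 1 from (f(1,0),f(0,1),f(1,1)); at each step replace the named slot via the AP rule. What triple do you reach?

start (-5,-5,-14) = (f(1,0),f(0,1),f(1,1))
replace slot 1: 2·((-5)+(-14)) − (-5) = -33 → (-33,-5,-14)

-33,-5,-14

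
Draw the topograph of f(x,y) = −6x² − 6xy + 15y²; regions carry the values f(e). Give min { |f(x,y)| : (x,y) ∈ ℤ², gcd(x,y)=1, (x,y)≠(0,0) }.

descent: ρ → (15,6,-6)
descent: ρ → (-6,18,3)  [lands on river]
river: ρ → (3,18,-6)
closes: descent 2, river 2
min |a| on river = 3

3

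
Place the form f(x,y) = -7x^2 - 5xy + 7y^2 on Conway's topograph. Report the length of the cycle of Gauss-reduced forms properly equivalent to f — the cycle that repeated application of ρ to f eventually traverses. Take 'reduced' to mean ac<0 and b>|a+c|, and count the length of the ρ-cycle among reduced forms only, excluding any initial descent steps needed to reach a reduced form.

D = 221, ⌊√D⌋ = 14
descent: ρ → (7,5,-7)  [lands on river]
river: ρ → (-7,9,5)
river: ρ → (5,11,-5)
river: ρ → (-5,9,7)
ρ-cycle length = 4 (tail of 1 descent step not counted)

4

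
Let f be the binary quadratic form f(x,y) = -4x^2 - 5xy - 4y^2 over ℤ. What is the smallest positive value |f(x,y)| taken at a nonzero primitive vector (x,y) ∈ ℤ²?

translate: b→-3 (≡5 mod 8), so (4,5,4)→(4,-3,3)
flip: (4,-3,3)→(3,3,4)
reduced (well bottom): (3,3,4) with a≤c, −a<b≤a
well minimum |f| = |-3| = 3 (negative-definite)

3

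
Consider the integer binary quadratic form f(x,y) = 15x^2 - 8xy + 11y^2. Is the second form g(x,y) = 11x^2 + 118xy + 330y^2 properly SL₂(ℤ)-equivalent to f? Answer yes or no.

D₁ = -596, D₂ = -596
f: flip: (15,-8,11)→(11,8,15)
f: reduced (well bottom): (11,8,15) with a≤c, −a<b≤a
g: translate: b→8 (≡118 mod 22), so (11,118,330)→(11,8,15)
g: reduced (well bottom): (11,8,15) with a≤c, −a<b≤a
reduced forms (11, 8, 15) vs (11, 8, 15) ⇒ equivalent

yes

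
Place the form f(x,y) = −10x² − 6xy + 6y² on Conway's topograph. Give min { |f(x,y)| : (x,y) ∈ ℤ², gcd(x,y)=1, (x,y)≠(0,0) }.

descent: ρ → (6,6,-10)  [lands on river]
river: ρ → (-10,14,2)
river: ρ → (2,14,-10)
river: ρ → (-10,6,6)
closes: descent 1, river 4
min |a| on river = 2

2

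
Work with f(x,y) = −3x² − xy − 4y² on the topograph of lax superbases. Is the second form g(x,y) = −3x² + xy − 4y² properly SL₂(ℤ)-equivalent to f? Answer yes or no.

D₁ = -47, D₂ = -47
f is negative-definite; reduce −f:
−f: reduced (well bottom): (3,1,4) with a≤c, −a<b≤a
flip sign back: reduced form of f is (-3,-1,-4)
g is negative-definite; reduce −g:
−g: reduced (well bottom): (3,-1,4) with a≤c, −a<b≤a
flip sign back: reduced form of g is (-3,1,-4)
reduced forms (-3, -1, -4) vs (-3, 1, -4) ⇒ inequivalent

no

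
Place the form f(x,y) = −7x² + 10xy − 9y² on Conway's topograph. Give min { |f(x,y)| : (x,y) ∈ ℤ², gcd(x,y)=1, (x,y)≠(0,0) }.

translate: b→4 (≡-10 mod 14), so (7,-10,9)→(7,4,6)
flip: (7,4,6)→(6,-4,7)
reduced (well bottom): (6,-4,7) with a≤c, −a<b≤a
well minimum |f| = |-6| = 6 (negative-definite)

6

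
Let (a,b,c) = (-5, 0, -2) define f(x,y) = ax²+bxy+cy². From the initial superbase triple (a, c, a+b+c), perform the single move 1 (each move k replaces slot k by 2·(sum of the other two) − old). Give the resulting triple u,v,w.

start (-5,-2,-7) = (f(1,0),f(0,1),f(1,1))
replace slot 1: 2·((-2)+(-7)) − (-5) = -13 → (-13,-2,-7)

-13,-2,-7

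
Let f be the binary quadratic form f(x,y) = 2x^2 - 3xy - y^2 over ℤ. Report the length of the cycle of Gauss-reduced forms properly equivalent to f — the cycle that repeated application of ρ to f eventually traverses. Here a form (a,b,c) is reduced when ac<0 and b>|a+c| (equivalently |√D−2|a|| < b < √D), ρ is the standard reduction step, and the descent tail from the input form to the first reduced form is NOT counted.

D = 17, ⌊√D⌋ = 4
descent: ρ → (-1,3,2)  [lands on river]
river: ρ → (2,1,-2)
river: ρ → (-2,3,1)
river: ρ → (1,3,-2)
river: ρ → (-2,1,2)
river: ρ → (2,3,-1)
ρ-cycle length = 6 (tail of 1 descent step not counted)

6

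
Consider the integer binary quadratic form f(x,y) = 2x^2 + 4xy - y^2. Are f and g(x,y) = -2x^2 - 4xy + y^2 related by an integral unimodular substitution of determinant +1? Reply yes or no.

D₁ = 24, D₂ = 24
river cycle of f (length 2): (-1, 4, 2), (2, 4, -1)
river cycle of g (length 2): (1, 4, -2), (-2, 4, 1)
cycles differ ⇒ inequivalent

no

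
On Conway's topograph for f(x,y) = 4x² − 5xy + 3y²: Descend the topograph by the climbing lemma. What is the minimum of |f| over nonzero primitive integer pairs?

translate: b→3 (≡-5 mod 8), so (4,-5,3)→(4,3,2)
flip: (4,3,2)→(2,-3,4)
translate: b→1 (≡-3 mod 4), so (2,-3,4)→(2,1,3)
reduced (well bottom): (2,1,3) with a≤c, −a<b≤a
well minimum = a = 2

2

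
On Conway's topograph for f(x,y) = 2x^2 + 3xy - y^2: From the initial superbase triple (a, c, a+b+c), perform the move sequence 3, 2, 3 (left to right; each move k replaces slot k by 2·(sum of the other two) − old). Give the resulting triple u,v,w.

start (2,-1,4) = (f(1,0),f(0,1),f(1,1))
replace slot 3: 2·(2+(-1)) − 4 = -2 → (2,-1,-2)
replace slot 2: 2·(2+(-2)) − (-1) = 1 → (2,1,-2)
replace slot 3: 2·(2+1) − (-2) = 8 → (2,1,8)

2,1,8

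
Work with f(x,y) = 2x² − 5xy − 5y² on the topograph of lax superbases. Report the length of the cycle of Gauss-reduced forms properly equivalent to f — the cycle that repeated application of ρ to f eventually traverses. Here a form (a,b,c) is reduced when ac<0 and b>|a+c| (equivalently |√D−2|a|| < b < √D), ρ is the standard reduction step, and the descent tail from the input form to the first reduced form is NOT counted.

D = 65, ⌊√D⌋ = 8
descent: ρ → (-5,5,2)  [lands on river]
river: ρ → (2,7,-2)
river: ρ → (-2,5,5)
river: ρ → (5,5,-2)
river: ρ → (-2,7,2)
river: ρ → (2,5,-5)
ρ-cycle length = 6 (tail of 1 descent step not counted)

6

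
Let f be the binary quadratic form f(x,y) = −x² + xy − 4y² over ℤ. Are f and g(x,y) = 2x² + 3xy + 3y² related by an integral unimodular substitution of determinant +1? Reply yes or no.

D₁ = -15, D₂ = -15
f is negative-definite; reduce −f:
−f: translate: b→1 (≡-1 mod 2), so (1,-1,4)→(1,1,4)
−f: reduced (well bottom): (1,1,4) with a≤c, −a<b≤a
flip sign back: reduced form of f is (-1,-1,-4)
g: translate: b→-1 (≡3 mod 4), so (2,3,3)→(2,-1,2)
g: flip: (2,-1,2)→(2,1,2)
g: reduced (well bottom): (2,1,2) with a≤c, −a<b≤a
reduced forms (-1, -1, -4) vs (2, 1, 2) ⇒ inequivalent

no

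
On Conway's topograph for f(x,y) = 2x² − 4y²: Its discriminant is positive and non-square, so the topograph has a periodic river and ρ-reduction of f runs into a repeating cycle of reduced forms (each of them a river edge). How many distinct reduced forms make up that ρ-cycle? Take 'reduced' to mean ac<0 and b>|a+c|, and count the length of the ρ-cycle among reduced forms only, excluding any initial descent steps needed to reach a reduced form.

D = 32, ⌊√D⌋ = 5
descent: ρ → (-4,0,2)
descent: ρ → (2,4,-2)  [lands on river]
river: ρ → (-2,4,2)
ρ-cycle length = 2 (tail of 2 descent steps not counted)

2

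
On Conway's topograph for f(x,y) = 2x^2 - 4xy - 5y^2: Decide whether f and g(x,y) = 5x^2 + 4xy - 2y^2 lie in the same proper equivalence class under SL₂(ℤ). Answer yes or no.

D₁ = 56, D₂ = 56
river cycle of f (length 4): (-5, 4, 2), (2, 4, -5), (-5, 6, 1), (1, 6, -5)
river cycle of g (length 4): (-2, 4, 5), (5, 6, -1), (-1, 6, 5), (5, 4, -2)
cycles differ ⇒ inequivalent

no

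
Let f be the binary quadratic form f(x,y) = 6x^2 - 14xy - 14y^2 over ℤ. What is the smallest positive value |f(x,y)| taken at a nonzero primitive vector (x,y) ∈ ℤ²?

descent: ρ → (-14,14,6)  [lands on river]
river: ρ → (6,22,-2)
river: ρ → (-2,22,6)
river: ρ → (6,14,-14)
closes: descent 1, river 4
min |a| on river = 2

2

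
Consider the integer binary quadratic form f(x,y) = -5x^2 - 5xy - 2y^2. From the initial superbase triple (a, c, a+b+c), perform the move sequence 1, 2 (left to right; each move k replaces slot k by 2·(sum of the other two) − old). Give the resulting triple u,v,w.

start (-5,-2,-12) = (f(1,0),f(0,1),f(1,1))
replace slot 1: 2·((-2)+(-12)) − (-5) = -23 → (-23,-2,-12)
replace slot 2: 2·((-23)+(-12)) − (-2) = -68 → (-23,-68,-12)

-23,-68,-12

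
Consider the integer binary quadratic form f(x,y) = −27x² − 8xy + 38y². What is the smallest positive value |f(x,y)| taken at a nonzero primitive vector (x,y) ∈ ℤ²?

descent: ρ → (38,8,-27)
descent: ρ → (-27,46,19)  [lands on river]
river: ρ → (19,30,-43)
river: ρ → (-43,56,6)
river: ρ → (6,64,-3)
river: ρ → (-3,62,27)
river: ρ → (27,46,-19)
river: ρ → (-19,30,43)
river: ρ → (43,56,-6)
river: ρ → (-6,64,3)
river: ρ → (3,62,-27)
closes: descent 2, river 10
min |a| on river = 3

3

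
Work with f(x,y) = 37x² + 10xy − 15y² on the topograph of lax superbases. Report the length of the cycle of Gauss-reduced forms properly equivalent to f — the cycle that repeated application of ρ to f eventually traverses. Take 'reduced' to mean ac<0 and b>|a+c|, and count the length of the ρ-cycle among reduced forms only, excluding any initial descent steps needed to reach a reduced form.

D = 2320, ⌊√D⌋ = 48
descent: ρ → (-15,20,32)  [lands on river]
river: ρ → (32,44,-3)
river: ρ → (-3,46,17)
river: ρ → (17,22,-27)
river: ρ → (-27,32,12)
river: ρ → (12,40,-15)
ρ-cycle length = 6 (tail of 1 descent step not counted)

6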